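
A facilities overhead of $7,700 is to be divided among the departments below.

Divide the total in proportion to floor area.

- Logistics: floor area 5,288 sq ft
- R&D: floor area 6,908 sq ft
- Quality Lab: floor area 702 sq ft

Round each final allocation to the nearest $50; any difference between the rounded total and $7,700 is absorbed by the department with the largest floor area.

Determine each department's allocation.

Sum of floor area: 12,898.
Unrounded shares: Logistics 5,288/12,898 × $7,700 = 3,156.89; R&D 6,908/12,898 × $7,700 = 4,124.02; Quality Lab 702/12,898 × $7,700 = 419.09.
Rounded to nearest $50: Logistics $3,150; R&D $4,100; Quality Lab $400. Sum = $7,650.
Difference $7,700 − $7,650 = +$50 applied to largest floor area (R&D): R&D becomes $4,150.

Logistics: $3,150 · R&D: $4,150 · Quality Lab: $400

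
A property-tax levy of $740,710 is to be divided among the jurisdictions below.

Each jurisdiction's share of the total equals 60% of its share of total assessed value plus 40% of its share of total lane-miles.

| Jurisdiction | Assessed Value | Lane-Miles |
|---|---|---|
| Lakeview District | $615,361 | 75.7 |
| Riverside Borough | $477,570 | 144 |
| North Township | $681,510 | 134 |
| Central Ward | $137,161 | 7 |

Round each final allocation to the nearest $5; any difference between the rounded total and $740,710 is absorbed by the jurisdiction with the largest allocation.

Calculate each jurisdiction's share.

Assessed value total 1,911,602; lane-miles total 360.7.
Blended shares (60% assessed value + 40% lane-miles): Lakeview District 0.2771; Riverside Borough 0.3096; North Township 0.3625; Central Ward 0.0508.
Unrounded shares: Lakeview District 205,245.56; Riverside Borough 229,313.27; North Township 268,512.89; Central Ward 37,638.29.
Rounded to nearest $5: Lakeview District $205,245; Riverside Borough $229,315; North Township $268,515; Central Ward $37,640. Sum = $740,715.
Difference $740,710 − $740,715 = −$5 applied to largest allocation (North Township): North Township becomes $268,510.

Lakeview District: $205,245 · Riverside Borough: $229,315 · North Township: $268,510 · Central Ward: $37,640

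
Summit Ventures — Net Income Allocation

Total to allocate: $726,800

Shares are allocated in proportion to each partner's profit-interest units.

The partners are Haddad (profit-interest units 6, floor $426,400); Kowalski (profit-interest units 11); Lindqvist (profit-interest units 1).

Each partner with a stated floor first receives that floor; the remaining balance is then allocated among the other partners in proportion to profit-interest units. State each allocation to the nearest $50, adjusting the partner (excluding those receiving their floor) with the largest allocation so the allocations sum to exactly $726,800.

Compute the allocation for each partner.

Haddad: $426,400 | Kowalski: $275,350 | Lindqvist: $25,050

Minimums first: Haddad $426,400. Balance $300,400.
Balance split over remaining profit-interest units 12: Kowalski 275,366.67 → $275,350; Lindqvist 25,033.33 → $25,050.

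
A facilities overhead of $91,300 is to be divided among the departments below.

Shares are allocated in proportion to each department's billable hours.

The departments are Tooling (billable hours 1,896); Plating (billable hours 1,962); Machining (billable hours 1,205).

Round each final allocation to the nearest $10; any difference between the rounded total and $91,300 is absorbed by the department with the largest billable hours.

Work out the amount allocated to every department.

Tooling: $34,190 · Plating: $35,380 · Machining: $21,730

Billable hours total: 1,896 + 1,962 + 1,205 = 5,063.
Proportional shares: Tooling 34,190.16; Plating 35,380.33; Machining 21,729.51.
Rounded to nearest $10: Tooling $34,190; Plating $35,380; Machining $21,730. Sum = $91,300.
Rounded total matches; no reconciliation needed.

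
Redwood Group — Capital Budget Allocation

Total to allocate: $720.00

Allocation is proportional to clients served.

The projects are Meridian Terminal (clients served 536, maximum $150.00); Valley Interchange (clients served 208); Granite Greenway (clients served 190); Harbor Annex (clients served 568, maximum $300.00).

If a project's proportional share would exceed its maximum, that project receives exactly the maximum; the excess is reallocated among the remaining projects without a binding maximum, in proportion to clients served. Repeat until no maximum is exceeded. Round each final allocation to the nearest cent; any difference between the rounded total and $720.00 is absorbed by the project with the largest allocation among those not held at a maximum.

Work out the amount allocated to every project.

Sum of clients served: 1,502.
Pro-rata shares before constraints: Meridian Terminal 256.9374; Valley Interchange 99.7071; Granite Greenway 91.0786; Harbor Annex 272.2770.
Cap binds for Meridian Terminal ($150.00); remaining pool $570.00 reallocated over remaining clients served 966.
Cap binds for Harbor Annex ($300.00); remaining pool $270.00 reallocated over remaining clients served 398.
Shares after redistribution: Valley Interchange 141.1055 → $141.11; Granite Greenway 128.8945 → $128.89.

Meridian Terminal: $150.00; Valley Interchange: $141.11; Granite Greenway: $128.89; Harbor Annex: $300.00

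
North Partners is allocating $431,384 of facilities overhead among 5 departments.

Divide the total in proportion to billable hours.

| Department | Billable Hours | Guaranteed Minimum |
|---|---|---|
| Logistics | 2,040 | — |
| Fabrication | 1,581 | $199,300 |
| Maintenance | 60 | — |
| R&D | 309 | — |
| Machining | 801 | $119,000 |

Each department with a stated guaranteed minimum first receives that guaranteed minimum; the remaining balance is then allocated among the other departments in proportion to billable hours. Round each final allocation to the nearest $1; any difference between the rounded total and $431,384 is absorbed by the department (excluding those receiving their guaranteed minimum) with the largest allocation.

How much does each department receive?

Logistics: $95,762 · Fabrication: $199,300 · Maintenance: $2,817 · R&D: $14,505 · Machining: $119,000

Fund the minimums — Fabrication $199,300; Machining $119,000. Remaining pool $113,084.
Remaining pool split over remaining billable hours 2,409: Logistics 95,762.29 → $95,762; Maintenance 2,816.54 → $2,817; R&D 14,505.17 → $14,505.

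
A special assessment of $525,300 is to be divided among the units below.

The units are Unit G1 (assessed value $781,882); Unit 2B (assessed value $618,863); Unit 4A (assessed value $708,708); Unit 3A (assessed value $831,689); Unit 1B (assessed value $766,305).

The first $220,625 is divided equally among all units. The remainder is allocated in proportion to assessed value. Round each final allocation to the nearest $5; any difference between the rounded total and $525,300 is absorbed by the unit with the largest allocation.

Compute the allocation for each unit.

Unit G1: $108,380 · Unit 2B: $94,985 · Unit 4A: $102,365 · Unit 3A: $112,470 · Unit 1B: $107,100

$220,625 shared equally gives $44,125 per unit.
Remainder $304,675 by assessed value (total 3,707,447): Unit G1 64,254.43 → $64,255; Unit 2B 50,857.66 → $50,860; Unit 4A 58,241.05 → $58,240; Unit 3A 68,347.53 → $68,350; Unit 1B 62,974.33 → $62,975.
Rounding difference −$5 on remainder applied to Unit 3A.
Totals: Unit G1 $44,125 + $64,255 = $108,380; Unit 2B $44,125 + $50,860 = $94,985; Unit 4A $44,125 + $58,240 = $102,365; Unit 3A $44,125 + $68,345 = $112,470; Unit 1B $44,125 + $62,975 = $107,100.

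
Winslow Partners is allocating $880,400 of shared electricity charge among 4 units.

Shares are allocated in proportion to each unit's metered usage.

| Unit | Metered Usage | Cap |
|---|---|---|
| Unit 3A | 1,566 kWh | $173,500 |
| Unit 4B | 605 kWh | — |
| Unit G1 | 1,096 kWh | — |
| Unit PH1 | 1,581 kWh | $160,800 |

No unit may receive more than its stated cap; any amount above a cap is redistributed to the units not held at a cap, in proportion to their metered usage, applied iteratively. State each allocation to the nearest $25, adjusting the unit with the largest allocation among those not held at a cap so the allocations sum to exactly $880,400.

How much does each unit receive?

Unit 3A: $173,500 | Unit 4B: $194,225 | Unit G1: $351,875 | Unit PH1: $160,800

Total metered usage = 4,848.
Pro-rata shares before constraints: Unit 3A 284,386.63; Unit 4B 109,868.40; Unit G1 199,034.32; Unit PH1 287,110.64.
Cap binds for Unit 3A ($173,500), Unit PH1 ($160,800); balance $546,100 reallocated over remaining metered usage 1,701.
Remaining shares: Unit 4B 194,233.10 → $194,225; Unit G1 351,866.90 → $351,875.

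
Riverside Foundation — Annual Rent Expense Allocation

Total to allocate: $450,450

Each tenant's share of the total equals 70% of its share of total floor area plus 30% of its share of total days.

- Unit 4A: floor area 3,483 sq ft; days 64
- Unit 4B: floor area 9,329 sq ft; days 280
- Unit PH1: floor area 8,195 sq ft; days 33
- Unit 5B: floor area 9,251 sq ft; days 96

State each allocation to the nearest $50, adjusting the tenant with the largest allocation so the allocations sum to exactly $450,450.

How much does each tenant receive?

Totals — floor area 30,258, days 473.
Composite weights (70% floor area + 30% days): Unit 4A 0.1212; Unit 4B 0.3934; Unit PH1 0.2105; Unit 5B 0.2749.
Raw shares: Unit 4A 54,580.58; Unit 4B 177,211.74; Unit PH1 94,827.14; Unit 5B 123,830.54.
After rounding ($50): Unit 4A $54,600; Unit 4B $177,200; Unit PH1 $94,850; Unit 5B $123,850. Sum = $450,500.
Difference $450,450 − $450,500 = −$50 applied to largest allocation (Unit 4B): Unit 4B becomes $177,150.

Unit 4A: $54,600; Unit 4B: $177,150; Unit PH1: $94,850; Unit 5B: $123,850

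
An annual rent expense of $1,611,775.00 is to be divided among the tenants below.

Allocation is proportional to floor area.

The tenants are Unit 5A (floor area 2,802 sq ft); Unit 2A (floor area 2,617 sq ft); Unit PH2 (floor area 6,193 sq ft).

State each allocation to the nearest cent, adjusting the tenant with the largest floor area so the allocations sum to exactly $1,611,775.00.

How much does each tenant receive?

Sum of floor area: 2,802 + 2,617 + 6,193 = 11,612.
Raw shares: Unit 5A 388,924.6943; Unit 2A 363,246.2259; Unit PH2 859,604.0798.
At nearest cent: Unit 5A $388,924.69; Unit 2A $363,246.23; Unit PH2 $859,604.08. Sum = $1,611,775.00.
Rounded total matches; no reconciliation needed.

Unit 5A: $388,924.69; Unit 2A: $363,246.23; Unit PH2: $859,604.08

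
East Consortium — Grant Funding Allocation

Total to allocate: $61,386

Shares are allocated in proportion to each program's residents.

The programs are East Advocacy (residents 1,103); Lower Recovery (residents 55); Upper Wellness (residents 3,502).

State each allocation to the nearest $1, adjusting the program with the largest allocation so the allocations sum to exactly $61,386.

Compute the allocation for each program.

East Advocacy: $14,530 | Lower Recovery: $725 | Upper Wellness: $46,131

Sum of residents: 4,660.
Unrounded shares: East Advocacy 1,103/4,660 × $61,386 = 14,529.78; Lower Recovery 55/4,660 × $61,386 = 724.51; Upper Wellness 3,502/4,660 × $61,386 = 46,131.71.
At nearest $1: East Advocacy $14,530; Lower Recovery $725; Upper Wellness $46,132. Sum = $61,387.
Difference $61,386 − $61,387 = −$1 applied to largest allocation (Upper Wellness): Upper Wellness becomes $46,131.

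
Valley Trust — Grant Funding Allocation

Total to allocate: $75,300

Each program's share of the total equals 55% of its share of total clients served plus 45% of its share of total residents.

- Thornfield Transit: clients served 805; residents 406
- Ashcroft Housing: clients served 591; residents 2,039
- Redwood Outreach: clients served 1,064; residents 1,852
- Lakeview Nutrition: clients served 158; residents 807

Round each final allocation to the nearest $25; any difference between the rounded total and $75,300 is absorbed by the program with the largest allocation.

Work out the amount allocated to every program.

Thornfield Transit: $15,425 | Ashcroft Housing: $22,875 | Redwood Outreach: $29,150 | Lakeview Nutrition: $7,850

Totals — clients served 2,618, residents 5,104.
Composite weights (55% clients served + 45% residents): Thornfield Transit 0.2049; Ashcroft Housing 0.3039; Redwood Outreach 0.3868; Lakeview Nutrition 0.1043.
Unrounded shares: Thornfield Transit 15,429.96; Ashcroft Housing 22,885.96; Redwood Outreach 29,127.03; Lakeview Nutrition 7,857.05.
At nearest $25: Thornfield Transit $15,425; Ashcroft Housing $22,875; Redwood Outreach $29,125; Lakeview Nutrition $7,850. Sum = $75,275.
Difference $75,300 − $75,275 = +$25 applied to largest allocation (Redwood Outreach): Redwood Outreach becomes $29,150.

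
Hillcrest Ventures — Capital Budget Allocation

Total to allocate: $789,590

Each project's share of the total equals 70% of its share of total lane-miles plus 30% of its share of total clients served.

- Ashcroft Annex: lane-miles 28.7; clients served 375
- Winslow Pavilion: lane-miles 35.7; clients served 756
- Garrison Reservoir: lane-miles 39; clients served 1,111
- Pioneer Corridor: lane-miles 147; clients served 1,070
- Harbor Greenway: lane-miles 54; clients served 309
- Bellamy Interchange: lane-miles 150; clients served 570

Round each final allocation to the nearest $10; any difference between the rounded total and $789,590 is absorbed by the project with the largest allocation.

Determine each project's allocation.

Ashcroft Annex: $56,100; Winslow Pavilion: $86,150; Garrison Reservoir: $110,230; Pioneer Corridor: $239,290; Harbor Greenway: $83,150; Bellamy Interchange: $214,670

Totals — lane-miles 454.4, clients served 4,191.
Combined weights (70% lane-miles + 30% clients served): Ashcroft Annex 0.0711; Winslow Pavilion 0.1091; Garrison Reservoir 0.1396; Pioneer Corridor 0.3030; Harbor Greenway 0.1053; Bellamy Interchange 0.2719.
Unrounded shares: Ashcroft Annex 56,104.62; Winslow Pavilion 86,153.40; Garrison Reservoir 110,232.12; Pioneer Corridor 239,281.43; Harbor Greenway 83,148.13; Bellamy Interchange 214,670.30.
After rounding ($10): Ashcroft Annex $56,100; Winslow Pavilion $86,150; Garrison Reservoir $110,230; Pioneer Corridor $239,280; Harbor Greenway $83,150; Bellamy Interchange $214,670. Sum = $789,580.
Difference $789,590 − $789,580 = +$10 applied to largest allocation (Pioneer Corridor): Pioneer Corridor becomes $239,290.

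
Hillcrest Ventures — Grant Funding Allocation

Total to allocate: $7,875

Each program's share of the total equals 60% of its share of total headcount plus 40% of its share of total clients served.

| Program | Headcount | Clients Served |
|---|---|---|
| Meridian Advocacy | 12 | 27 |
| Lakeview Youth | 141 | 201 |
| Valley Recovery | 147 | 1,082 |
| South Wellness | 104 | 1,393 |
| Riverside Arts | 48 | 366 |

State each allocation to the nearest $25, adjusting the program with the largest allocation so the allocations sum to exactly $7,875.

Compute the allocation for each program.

Meridian Advocacy: $150; Lakeview Youth: $1,675; Valley Recovery: $2,650; South Wellness: $2,525; Riverside Arts: $875

Headcount total 452; clients served total 3,069.
Blended shares (60% headcount + 40% clients served): Meridian Advocacy 0.0194; Lakeview Youth 0.2134; Valley Recovery 0.3362; South Wellness 0.3196; Riverside Arts 0.1114.
Unrounded shares: Meridian Advocacy 153.16; Lakeview Youth 1,680.25; Valley Recovery 2,647.23; South Wellness 2,516.93; Riverside Arts 877.43.
At nearest $25: Meridian Advocacy $150; Lakeview Youth $1,675; Valley Recovery $2,650; South Wellness $2,525; Riverside Arts $875. Sum = $7,875.
Rounded total matches; no reconciliation needed.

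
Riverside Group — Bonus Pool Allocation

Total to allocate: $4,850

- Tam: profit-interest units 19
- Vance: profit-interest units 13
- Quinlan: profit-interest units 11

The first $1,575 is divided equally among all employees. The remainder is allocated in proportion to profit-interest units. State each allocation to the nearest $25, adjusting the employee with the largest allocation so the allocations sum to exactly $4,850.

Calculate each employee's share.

Equal tier: $1,575 ÷ 3 = $525 apiece.
Remainder $3,275 by profit-interest units (total 43): Tam 1,447.09 → $1,450; Vance 990.12 → $1,000; Quinlan 837.79 → $850.
Rounding difference −$25 on remainder applied to Tam.
Totals: Tam $525 + $1,425 = $1,950; Vance $525 + $1,000 = $1,525; Quinlan $525 + $850 = $1,375.

Tam: $1,950; Vance: $1,525; Quinlan: $1,375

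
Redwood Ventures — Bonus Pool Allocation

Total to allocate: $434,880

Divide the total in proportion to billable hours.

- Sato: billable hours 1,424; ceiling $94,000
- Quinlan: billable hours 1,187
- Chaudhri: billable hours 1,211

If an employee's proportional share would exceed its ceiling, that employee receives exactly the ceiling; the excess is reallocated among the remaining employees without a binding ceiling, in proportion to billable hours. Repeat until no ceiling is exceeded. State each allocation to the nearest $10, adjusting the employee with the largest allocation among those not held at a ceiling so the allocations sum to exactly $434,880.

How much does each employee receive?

Sato: $94,000; Quinlan: $168,730; Chaudhri: $172,150

Combined billable hours = 3,822.
Unconstrained shares: Sato 162,027.50; Quinlan 135,060.85; Chaudhri 137,791.65.
Capped: Sato ($94,000); balance $340,880 reallocated over remaining billable hours 2,398.
Shares after redistribution: Quinlan 168,734.18 → $168,730; Chaudhri 172,145.82 → $172,150.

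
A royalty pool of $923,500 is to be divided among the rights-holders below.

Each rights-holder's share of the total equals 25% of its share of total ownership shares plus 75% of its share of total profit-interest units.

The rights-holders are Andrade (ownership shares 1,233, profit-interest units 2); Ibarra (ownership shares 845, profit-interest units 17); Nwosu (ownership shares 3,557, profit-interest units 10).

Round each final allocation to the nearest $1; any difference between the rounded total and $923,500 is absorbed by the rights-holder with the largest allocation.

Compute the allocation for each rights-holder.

Andrade: $98,285; Ibarra: $440,643; Nwosu: $384,572

Ownership shares total 5,635; profit-interest units total 29.
Combined weights (25% ownership shares + 75% profit-interest units): Andrade 0.1064; Ibarra 0.4771; Nwosu 0.4164.
Proportional shares: Andrade 98,285.23; Ibarra 440,642.56; Nwosu 384,572.21.
At nearest $1: Andrade $98,285; Ibarra $440,643; Nwosu $384,572. Sum = $923,500.
Rounded total matches; no reconciliation needed.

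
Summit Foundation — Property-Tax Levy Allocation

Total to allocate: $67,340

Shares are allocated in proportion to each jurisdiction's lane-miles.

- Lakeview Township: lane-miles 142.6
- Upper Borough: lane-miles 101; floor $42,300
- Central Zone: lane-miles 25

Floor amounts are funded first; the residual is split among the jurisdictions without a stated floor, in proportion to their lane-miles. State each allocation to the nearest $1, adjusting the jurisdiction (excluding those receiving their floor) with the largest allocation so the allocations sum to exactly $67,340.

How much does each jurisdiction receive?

Minimums first: Upper Borough $42,300. Balance $25,040.
Balance split over remaining lane-miles 167.6: Lakeview Township 21,304.92 → $21,305; Central Zone 3,735.08 → $3,735.

Lakeview Township: $21,305; Upper Borough: $42,300; Central Zone: $3,735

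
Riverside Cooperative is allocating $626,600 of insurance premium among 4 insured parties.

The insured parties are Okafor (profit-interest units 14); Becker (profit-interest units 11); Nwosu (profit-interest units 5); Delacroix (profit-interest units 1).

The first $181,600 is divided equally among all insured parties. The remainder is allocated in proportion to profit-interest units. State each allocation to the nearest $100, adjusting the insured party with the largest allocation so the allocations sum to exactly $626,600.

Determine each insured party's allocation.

First tranche $181,600 split equally: $45,400 each.
Remainder $445,000 by profit-interest units (total 31): Okafor 200,967.74 → $201,000; Becker 157,903.23 → $157,900; Nwosu 71,774.19 → $71,800; Delacroix 14,354.84 → $14,400.
Rounding difference −$100 on remainder applied to Okafor.
Totals: Okafor $45,400 + $200,900 = $246,300; Becker $45,400 + $157,900 = $203,300; Nwosu $45,400 + $71,800 = $117,200; Delacroix $45,400 + $14,400 = $59,800.

Okafor: $246,300; Becker: $203,300; Nwosu: $117,200; Delacroix: $59,800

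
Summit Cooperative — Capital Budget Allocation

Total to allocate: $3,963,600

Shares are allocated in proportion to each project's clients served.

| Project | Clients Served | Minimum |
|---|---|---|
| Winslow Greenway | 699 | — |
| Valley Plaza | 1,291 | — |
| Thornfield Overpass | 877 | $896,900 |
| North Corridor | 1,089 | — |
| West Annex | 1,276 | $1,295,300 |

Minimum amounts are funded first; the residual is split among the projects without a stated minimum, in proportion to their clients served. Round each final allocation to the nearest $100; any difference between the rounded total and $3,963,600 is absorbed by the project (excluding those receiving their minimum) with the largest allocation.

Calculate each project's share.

Guaranteed amounts: Thornfield Overpass $896,900; West Annex $1,295,300. Balance $1,771,400.
Balance split over remaining clients served 3,079: Winslow Greenway 402,146.35 → $402,100; Valley Plaza 742,733.81 → $742,700; North Corridor 626,519.84 → $626,500.
Rounding difference +$100 applied to Valley Plaza → $742,800.

Winslow Greenway: $402,100 · Valley Plaza: $742,800 · Thornfield Overpass: $896,900 · North Corridor: $626,500 · West Annex: $1,295,300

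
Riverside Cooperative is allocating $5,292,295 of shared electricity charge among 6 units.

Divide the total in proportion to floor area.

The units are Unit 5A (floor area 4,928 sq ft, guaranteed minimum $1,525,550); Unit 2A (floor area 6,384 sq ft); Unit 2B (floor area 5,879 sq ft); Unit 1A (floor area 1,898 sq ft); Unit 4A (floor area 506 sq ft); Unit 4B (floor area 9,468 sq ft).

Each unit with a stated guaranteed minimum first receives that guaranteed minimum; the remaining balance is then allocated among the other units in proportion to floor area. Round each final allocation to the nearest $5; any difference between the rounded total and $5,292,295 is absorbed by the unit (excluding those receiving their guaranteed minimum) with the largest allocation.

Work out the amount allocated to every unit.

Fund the minimums — Unit 5A $1,525,550. Remaining pool $3,766,745.
Remaining pool split over remaining floor area 24,135: Unit 2A 996,349.70 → $996,350; Unit 2B 917,534.45 → $917,535; Unit 1A 296,220.51 → $296,220; Unit 4A 78,971.33 → $78,970; Unit 4B 1,477,669.01 → $1,477,670.

Unit 5A: $1,525,550 | Unit 2A: $996,350 | Unit 2B: $917,535 | Unit 1A: $296,220 | Unit 4A: $78,970 | Unit 4B: $1,477,670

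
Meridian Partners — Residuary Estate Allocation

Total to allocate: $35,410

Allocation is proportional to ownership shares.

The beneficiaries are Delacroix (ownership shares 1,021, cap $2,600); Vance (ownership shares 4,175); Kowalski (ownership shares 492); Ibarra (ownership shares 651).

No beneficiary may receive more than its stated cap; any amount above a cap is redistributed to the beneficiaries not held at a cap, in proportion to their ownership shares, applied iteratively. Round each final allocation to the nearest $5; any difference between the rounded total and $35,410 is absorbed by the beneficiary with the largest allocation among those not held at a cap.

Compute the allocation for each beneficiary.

Delacroix: $2,600 · Vance: $25,760 · Kowalski: $3,035 · Ibarra: $4,015

Sum of ownership shares: 6,339.
Proportional shares (ignoring caps): Delacroix 5,703.36; Vance 23,321.78; Kowalski 2,748.34; Ibarra 3,636.52.
Capped: Delacroix ($2,600); residual $32,810 reallocated over remaining ownership shares 5,318.
Redistributed shares: Vance 25,758.13 → $25,760; Kowalski 3,035.45 → $3,035; Ibarra 4,016.42 → $4,015.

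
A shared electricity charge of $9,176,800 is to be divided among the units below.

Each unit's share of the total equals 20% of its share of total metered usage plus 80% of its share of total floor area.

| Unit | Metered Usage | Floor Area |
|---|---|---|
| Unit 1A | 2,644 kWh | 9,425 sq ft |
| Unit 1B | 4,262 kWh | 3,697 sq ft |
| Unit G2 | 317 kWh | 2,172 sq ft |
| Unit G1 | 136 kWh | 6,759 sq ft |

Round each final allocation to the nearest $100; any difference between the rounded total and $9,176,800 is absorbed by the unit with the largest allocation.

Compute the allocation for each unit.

Unit 1A: $3,797,000 | Unit 1B: $2,293,700 | Unit G2: $802,100 | Unit G1: $2,284,000

Totals — metered usage 7,359, floor area 22,053.
Blended shares (20% metered usage + 80% floor area): Unit 1A 0.4138; Unit 1B 0.2499; Unit G2 0.0874; Unit G1 0.2489.
Raw shares: Unit 1A 3,797,003.64; Unit 1B 2,293,688.19; Unit G2 802,119.33; Unit G1 2,283,988.84.
At nearest $100: Unit 1A $3,797,000; Unit 1B $2,293,700; Unit G2 $802,100; Unit G1 $2,284,000. Sum = $9,176,800.
No rounding difference to absorb.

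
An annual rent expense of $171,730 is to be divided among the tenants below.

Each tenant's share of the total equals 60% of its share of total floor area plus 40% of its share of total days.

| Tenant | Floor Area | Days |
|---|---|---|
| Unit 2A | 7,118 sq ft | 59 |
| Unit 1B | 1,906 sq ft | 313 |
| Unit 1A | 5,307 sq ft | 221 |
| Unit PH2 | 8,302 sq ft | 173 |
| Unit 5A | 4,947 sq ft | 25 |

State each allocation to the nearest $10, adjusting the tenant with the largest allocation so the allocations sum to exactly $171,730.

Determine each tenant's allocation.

Unit 2A: $31,720 · Unit 1B: $34,300 · Unit 1A: $39,020 · Unit PH2: $46,040 · Unit 5A: $20,650

Floor area total 27,580; days total 791.
Blended shares (60% floor area + 40% days): Unit 2A 0.1847; Unit 1B 0.1997; Unit 1A 0.2272; Unit PH2 0.2681; Unit 5A 0.1203.
Raw shares: Unit 2A 31,716.30; Unit 1B 34,302.29; Unit 1A 39,018.86; Unit PH2 46,039.67; Unit 5A 20,652.88.
At nearest $10: Unit 2A $31,720; Unit 1B $34,300; Unit 1A $39,020; Unit PH2 $46,040; Unit 5A $20,650. Sum = $171,730.
No rounding difference to absorb.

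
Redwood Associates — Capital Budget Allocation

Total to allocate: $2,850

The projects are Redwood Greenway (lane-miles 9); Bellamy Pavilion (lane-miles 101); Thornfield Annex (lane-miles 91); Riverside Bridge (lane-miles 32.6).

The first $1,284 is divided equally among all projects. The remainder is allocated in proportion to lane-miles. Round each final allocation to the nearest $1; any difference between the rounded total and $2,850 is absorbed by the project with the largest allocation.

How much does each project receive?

Redwood Greenway: $381 · Bellamy Pavilion: $998 · Thornfield Annex: $931 · Riverside Bridge: $540

First tranche $1,284 split equally: $321 each.
Remainder $1,566 by lane-miles (total 233.6): Redwood Greenway 60.33 → $60; Bellamy Pavilion 677.08 → $677; Thornfield Annex 610.04 → $610; Riverside Bridge 218.54 → $219.
Totals: Redwood Greenway $321 + $60 = $381; Bellamy Pavilion $321 + $677 = $998; Thornfield Annex $321 + $610 = $931; Riverside Bridge $321 + $219 = $540.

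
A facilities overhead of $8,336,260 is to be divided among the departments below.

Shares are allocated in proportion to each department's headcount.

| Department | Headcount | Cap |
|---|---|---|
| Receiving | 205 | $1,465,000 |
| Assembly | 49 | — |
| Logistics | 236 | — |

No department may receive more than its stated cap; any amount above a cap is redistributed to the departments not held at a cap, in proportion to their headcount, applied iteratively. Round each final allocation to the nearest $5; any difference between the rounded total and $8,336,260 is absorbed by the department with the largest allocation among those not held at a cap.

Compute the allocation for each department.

Receiving: $1,465,000 · Assembly: $1,181,375 · Logistics: $5,689,885

Combined headcount = 490.
Unconstrained shares: Receiving 3,487,618.98; Assembly 833,626.00; Logistics 4,015,015.02.
Held at cap: Receiving ($1,465,000); balance $6,871,260 reallocated over remaining headcount 285.
Redistributed shares: Assembly 1,181,374.53 → $1,181,375; Logistics 5,689,885.47 → $5,689,885.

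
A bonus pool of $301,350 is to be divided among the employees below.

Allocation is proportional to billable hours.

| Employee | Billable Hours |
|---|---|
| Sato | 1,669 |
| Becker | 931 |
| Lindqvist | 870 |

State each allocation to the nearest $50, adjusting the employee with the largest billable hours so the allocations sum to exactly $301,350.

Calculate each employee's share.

Sum of billable hours: 1,669 + 931 + 870 = 3,470.
Pro-rata amounts: Sato 144,943.27; Becker 80,852.12; Lindqvist 75,554.61.
After rounding ($50): Sato $144,950; Becker $80,850; Lindqvist $75,550. Sum = $301,350.
No rounding difference to absorb.

Sato: $144,950 | Becker: $80,850 | Lindqvist: $75,550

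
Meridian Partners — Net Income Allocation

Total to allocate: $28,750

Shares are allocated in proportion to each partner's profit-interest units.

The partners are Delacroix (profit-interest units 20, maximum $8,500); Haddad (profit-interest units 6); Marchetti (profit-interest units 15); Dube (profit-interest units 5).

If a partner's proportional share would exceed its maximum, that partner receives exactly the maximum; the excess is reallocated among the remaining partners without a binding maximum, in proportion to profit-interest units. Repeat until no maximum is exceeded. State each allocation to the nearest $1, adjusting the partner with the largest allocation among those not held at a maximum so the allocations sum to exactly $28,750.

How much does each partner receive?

Combined profit-interest units = 46.
Pro-rata shares before constraints: Delacroix 12,500.00; Haddad 3,750.00; Marchetti 9,375.00; Dube 3,125.00.
Held at cap: Delacroix ($8,500); residual $20,250 reallocated over remaining profit-interest units 26.
Redistributed shares: Haddad 4,673.08 → $4,673; Marchetti 11,682.69 → $11,683; Dube 3,894.23 → $3,894.

Delacroix: $8,500 · Haddad: $4,673 · Marchetti: $11,683 · Dube: $3,894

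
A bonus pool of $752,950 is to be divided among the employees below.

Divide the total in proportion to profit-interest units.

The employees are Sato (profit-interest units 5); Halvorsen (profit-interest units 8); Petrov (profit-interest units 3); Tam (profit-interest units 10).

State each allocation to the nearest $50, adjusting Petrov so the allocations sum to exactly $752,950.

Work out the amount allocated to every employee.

Sato: $144,800 | Halvorsen: $231,700 | Petrov: $86,850 | Tam: $289,600

Sum of profit-interest units: 26.
Raw shares: Sato 5/26 × $752,950 = 144,798.08; Halvorsen 8/26 × $752,950 = 231,676.92; Petrov 3/26 × $752,950 = 86,878.85; Tam 10/26 × $752,950 = 289,596.15.
At nearest $50: Sato $144,800; Halvorsen $231,700; Petrov $86,900; Tam $289,600. Sum = $753,000.
Difference $752,950 − $753,000 = −$50 applied to Petrov: Petrov becomes $86,850.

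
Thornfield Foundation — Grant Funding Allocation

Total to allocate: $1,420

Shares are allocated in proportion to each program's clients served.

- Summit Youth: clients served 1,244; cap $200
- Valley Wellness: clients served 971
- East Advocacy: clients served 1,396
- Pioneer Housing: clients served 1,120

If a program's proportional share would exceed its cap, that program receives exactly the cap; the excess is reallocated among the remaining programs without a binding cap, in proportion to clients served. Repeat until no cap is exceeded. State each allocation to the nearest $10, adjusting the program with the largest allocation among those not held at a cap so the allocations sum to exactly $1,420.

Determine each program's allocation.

Summit Youth: $200 | Valley Wellness: $340 | East Advocacy: $490 | Pioneer Housing: $390

Sum of clients served: 4,731.
Proportional shares (ignoring caps): Summit Youth 373.38; Valley Wellness 291.44; East Advocacy 419.01; Pioneer Housing 336.17.
Capped: Summit Youth ($200); remaining pool $1,220 reallocated over remaining clients served 3,487.
Redistributed shares: Valley Wellness 339.72 → $340; East Advocacy 488.42 → $490; Pioneer Housing 391.86 → $390.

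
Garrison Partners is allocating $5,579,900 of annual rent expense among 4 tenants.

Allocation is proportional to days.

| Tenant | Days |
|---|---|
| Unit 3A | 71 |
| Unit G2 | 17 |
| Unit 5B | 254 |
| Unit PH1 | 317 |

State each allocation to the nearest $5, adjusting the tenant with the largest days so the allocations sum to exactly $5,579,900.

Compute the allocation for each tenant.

Unit 3A: $601,175; Unit G2: $143,945; Unit 5B: $2,150,675; Unit PH1: $2,684,105

Total days = 659.
Pro-rata amounts: Unit 3A 71/659 × $5,579,900 = 601,172.84; Unit G2 17/659 × $5,579,900 = 143,942.79; Unit 5B 254/659 × $5,579,900 = 2,150,674.66; Unit PH1 317/659 × $5,579,900 = 2,684,109.71.
At nearest $5: Unit 3A $601,175; Unit G2 $143,945; Unit 5B $2,150,675; Unit PH1 $2,684,110. Sum = $5,579,905.
Difference $5,579,900 − $5,579,905 = −$5 applied to largest days (Unit PH1): Unit PH1 becomes $2,684,105.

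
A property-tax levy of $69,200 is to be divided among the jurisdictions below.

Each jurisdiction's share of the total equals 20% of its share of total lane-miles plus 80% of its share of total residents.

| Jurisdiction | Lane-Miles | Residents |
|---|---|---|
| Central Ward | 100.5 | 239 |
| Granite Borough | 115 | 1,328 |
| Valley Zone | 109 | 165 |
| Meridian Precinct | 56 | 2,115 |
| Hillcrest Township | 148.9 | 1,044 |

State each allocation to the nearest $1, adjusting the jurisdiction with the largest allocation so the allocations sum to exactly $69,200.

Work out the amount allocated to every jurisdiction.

Central Ward: $5,333; Granite Borough: $18,038; Valley Zone: $4,717; Meridian Precinct: $25,403; Hillcrest Township: $15,709

Lane-miles total 529.4; residents total 4,891.
Composite weights (20% lane-miles + 80% residents): Central Ward 0.0771; Granite Borough 0.2607; Valley Zone 0.0682; Meridian Precinct 0.3671; Hillcrest Township 0.2270.
Raw shares: Central Ward 5,332.53; Granite Borough 18,037.72; Valley Zone 4,717.16; Meridian Precinct 25,403.15; Hillcrest Township 15,709.44.
After rounding ($1): Central Ward $5,333; Granite Borough $18,038; Valley Zone $4,717; Meridian Precinct $25,403; Hillcrest Township $15,709. Sum = $69,200.
Rounded total matches; no reconciliation needed.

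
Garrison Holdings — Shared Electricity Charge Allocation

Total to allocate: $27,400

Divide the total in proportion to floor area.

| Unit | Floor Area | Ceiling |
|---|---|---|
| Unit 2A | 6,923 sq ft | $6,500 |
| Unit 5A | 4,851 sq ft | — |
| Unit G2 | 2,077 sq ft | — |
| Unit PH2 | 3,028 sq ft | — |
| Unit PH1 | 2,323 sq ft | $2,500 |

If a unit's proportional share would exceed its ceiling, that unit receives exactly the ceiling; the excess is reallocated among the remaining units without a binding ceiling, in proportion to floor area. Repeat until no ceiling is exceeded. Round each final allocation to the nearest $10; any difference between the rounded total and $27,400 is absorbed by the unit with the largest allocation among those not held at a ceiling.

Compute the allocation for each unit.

Total floor area = 19,202.
Proportional shares (ignoring caps): Unit 2A 9,878.67; Unit 5A 6,922.06; Unit G2 2,963.74; Unit PH2 4,320.76; Unit PH1 3,314.77.
Held at cap: Unit 2A ($6,500), Unit PH1 ($2,500); balance $18,400 reallocated over remaining floor area 9,956.
Remaining shares: Unit 5A 8,965.29 → $8,970; Unit G2 3,838.57 → $3,840; Unit PH2 5,596.14 → $5,600.
Rounding difference −$10 applied to Unit 5A → $8,960.

Unit 2A: $6,500 | Unit 5A: $8,960 | Unit G2: $3,840 | Unit PH2: $5,600 | Unit PH1: $2,500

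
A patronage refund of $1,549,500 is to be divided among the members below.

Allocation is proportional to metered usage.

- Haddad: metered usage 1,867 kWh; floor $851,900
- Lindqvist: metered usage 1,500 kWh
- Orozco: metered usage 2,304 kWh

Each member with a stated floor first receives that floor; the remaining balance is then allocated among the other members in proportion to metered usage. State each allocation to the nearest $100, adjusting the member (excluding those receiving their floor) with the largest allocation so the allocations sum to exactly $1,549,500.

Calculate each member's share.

Haddad: $851,900 · Lindqvist: $275,100 · Orozco: $422,500

Guaranteed amounts: Haddad $851,900. Balance $697,600.
Balance split over remaining metered usage 3,804: Lindqvist 275,078.86 → $275,100; Orozco 422,521.14 → $422,500.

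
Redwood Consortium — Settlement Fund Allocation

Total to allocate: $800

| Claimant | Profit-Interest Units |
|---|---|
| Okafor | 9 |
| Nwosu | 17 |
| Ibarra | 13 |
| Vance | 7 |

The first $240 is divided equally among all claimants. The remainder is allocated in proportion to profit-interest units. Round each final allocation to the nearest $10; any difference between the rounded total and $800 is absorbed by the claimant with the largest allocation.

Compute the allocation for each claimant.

First tranche $240 split equally: $60 each.
Remainder $560 by profit-interest units (total 46): Okafor 109.57 → $110; Nwosu 206.96 → $210; Ibarra 158.26 → $160; Vance 85.22 → $90.
Rounding difference −$10 on remainder applied to Nwosu.
Totals: Okafor $60 + $110 = $170; Nwosu $60 + $200 = $260; Ibarra $60 + $160 = $220; Vance $60 + $90 = $150.

Okafor: $170 | Nwosu: $260 | Ibarra: $220 | Vance: $150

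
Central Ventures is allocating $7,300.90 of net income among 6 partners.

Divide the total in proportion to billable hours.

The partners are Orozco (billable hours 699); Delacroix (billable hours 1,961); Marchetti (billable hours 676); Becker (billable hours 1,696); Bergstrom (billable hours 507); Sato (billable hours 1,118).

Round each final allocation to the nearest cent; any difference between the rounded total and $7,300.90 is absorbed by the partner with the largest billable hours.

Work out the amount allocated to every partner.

Total billable hours = 699 + 1,961 + 676 + 1,696 + 507 + 1,118 = 6,657.
Unrounded shares: Orozco 766.6110; Delacroix 2,150.6782; Marchetti 741.3863; Becker 1,860.0460; Bergstrom 556.0397; Sato 1,226.1388.
After rounding (cent): Orozco $766.61; Delacroix $2,150.68; Marchetti $741.39; Becker $1,860.05; Bergstrom $556.04; Sato $1,226.14. Sum = $7,300.91.
Difference $7,300.90 − $7,300.91 = −$0.01 applied to largest billable hours (Delacroix): Delacroix becomes $2,150.67.

Orozco: $766.61 · Delacroix: $2,150.67 · Marchetti: $741.39 · Becker: $1,860.05 · Bergstrom: $556.04 · Sato: $1,226.14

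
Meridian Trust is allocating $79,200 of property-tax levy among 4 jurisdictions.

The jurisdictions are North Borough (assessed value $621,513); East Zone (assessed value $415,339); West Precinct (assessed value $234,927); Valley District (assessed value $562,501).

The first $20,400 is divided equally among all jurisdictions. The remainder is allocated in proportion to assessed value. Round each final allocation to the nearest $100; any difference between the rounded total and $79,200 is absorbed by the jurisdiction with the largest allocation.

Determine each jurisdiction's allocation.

North Borough: $25,100; East Zone: $18,400; West Precinct: $12,600; Valley District: $23,100

Equal tier: $20,400 ÷ 4 = $5,100 apiece.
Remainder $58,800 by assessed value (total 1,834,280): North Borough 19,923.33 → $19,900; East Zone 13,314.18 → $13,300; West Precinct 7,530.86 → $7,500; Valley District 18,031.63 → $18,000.
Rounding difference +$100 on remainder applied to North Borough.
Totals: North Borough $5,100 + $20,000 = $25,100; East Zone $5,100 + $13,300 = $18,400; West Precinct $5,100 + $7,500 = $12,600; Valley District $5,100 + $18,000 = $23,100.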